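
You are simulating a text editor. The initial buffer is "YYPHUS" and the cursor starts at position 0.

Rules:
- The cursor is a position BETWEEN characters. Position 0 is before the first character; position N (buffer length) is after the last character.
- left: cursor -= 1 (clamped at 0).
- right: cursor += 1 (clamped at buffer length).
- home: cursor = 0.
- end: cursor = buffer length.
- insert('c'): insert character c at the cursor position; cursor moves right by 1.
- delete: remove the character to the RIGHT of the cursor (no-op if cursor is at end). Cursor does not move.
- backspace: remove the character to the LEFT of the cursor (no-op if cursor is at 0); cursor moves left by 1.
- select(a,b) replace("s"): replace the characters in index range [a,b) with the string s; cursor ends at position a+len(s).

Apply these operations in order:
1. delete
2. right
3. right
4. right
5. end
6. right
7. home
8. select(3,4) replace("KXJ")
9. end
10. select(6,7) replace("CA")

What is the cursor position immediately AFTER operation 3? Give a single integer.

Answer: 2

Derivation:
After op 1 (delete): buf='YPHUS' cursor=0
After op 2 (right): buf='YPHUS' cursor=1
After op 3 (right): buf='YPHUS' cursor=2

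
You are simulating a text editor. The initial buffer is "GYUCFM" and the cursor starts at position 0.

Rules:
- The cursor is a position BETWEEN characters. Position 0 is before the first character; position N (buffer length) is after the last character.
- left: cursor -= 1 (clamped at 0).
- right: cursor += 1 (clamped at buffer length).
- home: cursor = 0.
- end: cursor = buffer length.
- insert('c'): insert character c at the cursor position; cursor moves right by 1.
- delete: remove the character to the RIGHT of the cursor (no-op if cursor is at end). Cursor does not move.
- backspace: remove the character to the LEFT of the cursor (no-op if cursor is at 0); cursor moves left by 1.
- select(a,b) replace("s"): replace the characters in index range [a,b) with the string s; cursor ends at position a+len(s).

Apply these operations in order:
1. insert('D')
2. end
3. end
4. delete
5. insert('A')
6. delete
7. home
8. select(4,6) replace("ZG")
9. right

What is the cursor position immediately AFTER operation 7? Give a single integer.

Answer: 0

Derivation:
After op 1 (insert('D')): buf='DGYUCFM' cursor=1
After op 2 (end): buf='DGYUCFM' cursor=7
After op 3 (end): buf='DGYUCFM' cursor=7
After op 4 (delete): buf='DGYUCFM' cursor=7
After op 5 (insert('A')): buf='DGYUCFMA' cursor=8
After op 6 (delete): buf='DGYUCFMA' cursor=8
After op 7 (home): buf='DGYUCFMA' cursor=0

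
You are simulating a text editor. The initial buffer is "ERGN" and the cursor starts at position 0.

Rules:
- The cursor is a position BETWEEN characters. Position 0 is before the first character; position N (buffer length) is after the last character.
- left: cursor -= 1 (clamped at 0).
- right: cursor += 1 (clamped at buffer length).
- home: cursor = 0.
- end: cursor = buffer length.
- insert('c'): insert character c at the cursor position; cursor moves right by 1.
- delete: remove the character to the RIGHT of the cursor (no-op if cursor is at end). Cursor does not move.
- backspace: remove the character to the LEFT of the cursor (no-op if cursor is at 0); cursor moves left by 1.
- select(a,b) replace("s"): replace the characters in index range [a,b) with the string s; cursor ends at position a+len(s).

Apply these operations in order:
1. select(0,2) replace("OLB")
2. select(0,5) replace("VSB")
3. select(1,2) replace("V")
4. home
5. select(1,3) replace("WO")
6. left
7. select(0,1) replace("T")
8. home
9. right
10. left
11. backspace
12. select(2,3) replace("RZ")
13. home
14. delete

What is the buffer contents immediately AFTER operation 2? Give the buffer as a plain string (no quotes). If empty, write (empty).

After op 1 (select(0,2) replace("OLB")): buf='OLBGN' cursor=3
After op 2 (select(0,5) replace("VSB")): buf='VSB' cursor=3

Answer: VSB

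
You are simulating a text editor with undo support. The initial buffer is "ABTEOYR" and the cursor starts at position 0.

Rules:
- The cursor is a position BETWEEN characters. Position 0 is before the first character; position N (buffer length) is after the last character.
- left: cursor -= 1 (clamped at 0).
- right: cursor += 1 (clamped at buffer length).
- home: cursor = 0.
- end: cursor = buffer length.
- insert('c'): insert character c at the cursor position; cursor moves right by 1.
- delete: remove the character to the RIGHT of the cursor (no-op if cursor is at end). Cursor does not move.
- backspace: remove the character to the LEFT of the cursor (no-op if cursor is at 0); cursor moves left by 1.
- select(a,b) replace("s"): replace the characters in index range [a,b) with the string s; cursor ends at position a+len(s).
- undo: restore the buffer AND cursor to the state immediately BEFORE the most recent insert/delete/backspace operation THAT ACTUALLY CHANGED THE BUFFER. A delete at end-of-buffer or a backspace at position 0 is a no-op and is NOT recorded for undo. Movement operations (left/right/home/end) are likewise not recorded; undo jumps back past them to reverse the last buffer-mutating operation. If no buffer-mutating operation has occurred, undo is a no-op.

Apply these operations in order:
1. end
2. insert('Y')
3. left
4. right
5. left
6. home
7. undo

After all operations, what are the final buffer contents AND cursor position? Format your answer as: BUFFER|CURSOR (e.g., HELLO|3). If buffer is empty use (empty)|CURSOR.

Answer: ABTEOYR|7

Derivation:
After op 1 (end): buf='ABTEOYR' cursor=7
After op 2 (insert('Y')): buf='ABTEOYRY' cursor=8
After op 3 (left): buf='ABTEOYRY' cursor=7
After op 4 (right): buf='ABTEOYRY' cursor=8
After op 5 (left): buf='ABTEOYRY' cursor=7
After op 6 (home): buf='ABTEOYRY' cursor=0
After op 7 (undo): buf='ABTEOYR' cursor=7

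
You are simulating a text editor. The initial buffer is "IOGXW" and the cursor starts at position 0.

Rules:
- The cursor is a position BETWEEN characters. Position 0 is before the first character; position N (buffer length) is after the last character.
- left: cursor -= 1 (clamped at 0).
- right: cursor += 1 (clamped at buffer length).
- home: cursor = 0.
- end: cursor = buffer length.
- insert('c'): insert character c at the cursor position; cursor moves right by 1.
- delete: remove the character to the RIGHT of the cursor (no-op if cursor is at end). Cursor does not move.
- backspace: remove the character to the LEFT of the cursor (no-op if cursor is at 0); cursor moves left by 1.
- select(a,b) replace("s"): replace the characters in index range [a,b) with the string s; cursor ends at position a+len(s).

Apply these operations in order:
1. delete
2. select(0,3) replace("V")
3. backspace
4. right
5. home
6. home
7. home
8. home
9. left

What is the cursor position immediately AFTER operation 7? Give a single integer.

Answer: 0

Derivation:
After op 1 (delete): buf='OGXW' cursor=0
After op 2 (select(0,3) replace("V")): buf='VW' cursor=1
After op 3 (backspace): buf='W' cursor=0
After op 4 (right): buf='W' cursor=1
After op 5 (home): buf='W' cursor=0
After op 6 (home): buf='W' cursor=0
After op 7 (home): buf='W' cursor=0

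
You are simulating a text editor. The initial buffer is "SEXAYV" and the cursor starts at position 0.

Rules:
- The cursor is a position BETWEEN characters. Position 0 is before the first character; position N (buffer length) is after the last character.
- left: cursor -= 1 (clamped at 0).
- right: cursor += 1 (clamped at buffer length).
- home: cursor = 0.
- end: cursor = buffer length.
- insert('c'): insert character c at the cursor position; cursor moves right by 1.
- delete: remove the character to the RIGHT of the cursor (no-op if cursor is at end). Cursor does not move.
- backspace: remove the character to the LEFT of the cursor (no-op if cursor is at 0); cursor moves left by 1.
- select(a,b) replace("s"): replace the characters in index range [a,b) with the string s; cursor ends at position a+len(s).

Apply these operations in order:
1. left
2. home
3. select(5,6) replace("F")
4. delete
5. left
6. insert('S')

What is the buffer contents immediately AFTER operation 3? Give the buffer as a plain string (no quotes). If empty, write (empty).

Answer: SEXAYF

Derivation:
After op 1 (left): buf='SEXAYV' cursor=0
After op 2 (home): buf='SEXAYV' cursor=0
After op 3 (select(5,6) replace("F")): buf='SEXAYF' cursor=6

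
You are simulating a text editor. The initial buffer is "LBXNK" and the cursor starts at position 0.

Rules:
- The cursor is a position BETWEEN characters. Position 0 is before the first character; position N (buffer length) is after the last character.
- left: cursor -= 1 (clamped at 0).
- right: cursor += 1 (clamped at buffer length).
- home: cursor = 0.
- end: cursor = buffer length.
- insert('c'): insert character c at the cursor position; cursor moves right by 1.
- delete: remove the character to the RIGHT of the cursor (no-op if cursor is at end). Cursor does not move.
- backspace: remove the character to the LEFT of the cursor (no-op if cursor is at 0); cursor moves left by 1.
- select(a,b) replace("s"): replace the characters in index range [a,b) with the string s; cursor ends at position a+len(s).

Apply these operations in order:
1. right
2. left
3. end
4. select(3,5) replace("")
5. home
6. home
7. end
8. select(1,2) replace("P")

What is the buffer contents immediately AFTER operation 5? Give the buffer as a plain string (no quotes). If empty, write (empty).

Answer: LBX

Derivation:
After op 1 (right): buf='LBXNK' cursor=1
After op 2 (left): buf='LBXNK' cursor=0
After op 3 (end): buf='LBXNK' cursor=5
After op 4 (select(3,5) replace("")): buf='LBX' cursor=3
After op 5 (home): buf='LBX' cursor=0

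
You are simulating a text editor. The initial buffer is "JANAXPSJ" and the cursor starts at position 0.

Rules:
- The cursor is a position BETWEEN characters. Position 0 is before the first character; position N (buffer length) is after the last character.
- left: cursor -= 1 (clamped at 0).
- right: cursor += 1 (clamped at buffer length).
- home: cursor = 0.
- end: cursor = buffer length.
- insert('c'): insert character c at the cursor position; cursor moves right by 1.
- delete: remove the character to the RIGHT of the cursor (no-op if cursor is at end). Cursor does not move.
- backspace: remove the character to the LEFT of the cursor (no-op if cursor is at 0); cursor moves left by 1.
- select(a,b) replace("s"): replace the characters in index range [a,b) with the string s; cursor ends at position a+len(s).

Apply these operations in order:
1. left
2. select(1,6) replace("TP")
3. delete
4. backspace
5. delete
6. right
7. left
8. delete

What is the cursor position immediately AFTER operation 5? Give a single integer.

After op 1 (left): buf='JANAXPSJ' cursor=0
After op 2 (select(1,6) replace("TP")): buf='JTPSJ' cursor=3
After op 3 (delete): buf='JTPJ' cursor=3
After op 4 (backspace): buf='JTJ' cursor=2
After op 5 (delete): buf='JT' cursor=2

Answer: 2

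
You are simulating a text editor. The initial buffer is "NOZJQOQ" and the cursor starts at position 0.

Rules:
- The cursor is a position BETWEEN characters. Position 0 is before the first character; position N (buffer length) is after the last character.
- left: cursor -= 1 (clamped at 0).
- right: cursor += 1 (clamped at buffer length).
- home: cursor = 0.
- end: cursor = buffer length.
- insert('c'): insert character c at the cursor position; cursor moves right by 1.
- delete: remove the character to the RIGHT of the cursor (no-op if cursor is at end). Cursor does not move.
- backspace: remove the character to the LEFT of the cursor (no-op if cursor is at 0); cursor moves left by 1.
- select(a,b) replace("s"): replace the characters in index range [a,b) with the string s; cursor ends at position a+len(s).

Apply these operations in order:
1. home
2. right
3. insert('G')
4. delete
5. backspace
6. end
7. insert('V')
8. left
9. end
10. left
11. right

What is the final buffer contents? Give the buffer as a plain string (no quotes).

Answer: NZJQOQV

Derivation:
After op 1 (home): buf='NOZJQOQ' cursor=0
After op 2 (right): buf='NOZJQOQ' cursor=1
After op 3 (insert('G')): buf='NGOZJQOQ' cursor=2
After op 4 (delete): buf='NGZJQOQ' cursor=2
After op 5 (backspace): buf='NZJQOQ' cursor=1
After op 6 (end): buf='NZJQOQ' cursor=6
After op 7 (insert('V')): buf='NZJQOQV' cursor=7
After op 8 (left): buf='NZJQOQV' cursor=6
After op 9 (end): buf='NZJQOQV' cursor=7
After op 10 (left): buf='NZJQOQV' cursor=6
After op 11 (right): buf='NZJQOQV' cursor=7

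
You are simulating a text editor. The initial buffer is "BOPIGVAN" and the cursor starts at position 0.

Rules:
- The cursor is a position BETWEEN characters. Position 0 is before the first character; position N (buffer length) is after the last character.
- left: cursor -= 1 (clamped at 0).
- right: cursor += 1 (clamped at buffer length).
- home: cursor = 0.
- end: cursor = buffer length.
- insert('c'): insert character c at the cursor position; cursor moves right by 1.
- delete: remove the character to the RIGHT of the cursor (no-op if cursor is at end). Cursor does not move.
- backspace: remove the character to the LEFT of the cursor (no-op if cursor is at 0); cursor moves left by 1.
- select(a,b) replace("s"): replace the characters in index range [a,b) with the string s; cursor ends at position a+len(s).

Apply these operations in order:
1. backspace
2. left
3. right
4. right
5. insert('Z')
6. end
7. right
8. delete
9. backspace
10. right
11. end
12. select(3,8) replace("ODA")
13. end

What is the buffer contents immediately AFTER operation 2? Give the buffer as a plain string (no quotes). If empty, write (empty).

Answer: BOPIGVAN

Derivation:
After op 1 (backspace): buf='BOPIGVAN' cursor=0
After op 2 (left): buf='BOPIGVAN' cursor=0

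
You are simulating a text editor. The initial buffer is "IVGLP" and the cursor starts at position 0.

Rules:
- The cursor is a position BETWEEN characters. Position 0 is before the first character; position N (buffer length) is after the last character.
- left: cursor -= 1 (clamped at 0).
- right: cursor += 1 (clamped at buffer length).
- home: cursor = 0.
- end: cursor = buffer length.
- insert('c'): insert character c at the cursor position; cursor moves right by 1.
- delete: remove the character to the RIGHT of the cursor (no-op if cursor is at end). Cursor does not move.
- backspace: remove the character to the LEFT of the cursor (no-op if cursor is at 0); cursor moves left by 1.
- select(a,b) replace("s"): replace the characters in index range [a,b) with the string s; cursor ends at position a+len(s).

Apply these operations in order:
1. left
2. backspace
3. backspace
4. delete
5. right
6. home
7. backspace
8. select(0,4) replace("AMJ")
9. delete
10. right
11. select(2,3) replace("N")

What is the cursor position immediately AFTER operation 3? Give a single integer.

Answer: 0

Derivation:
After op 1 (left): buf='IVGLP' cursor=0
After op 2 (backspace): buf='IVGLP' cursor=0
After op 3 (backspace): buf='IVGLP' cursor=0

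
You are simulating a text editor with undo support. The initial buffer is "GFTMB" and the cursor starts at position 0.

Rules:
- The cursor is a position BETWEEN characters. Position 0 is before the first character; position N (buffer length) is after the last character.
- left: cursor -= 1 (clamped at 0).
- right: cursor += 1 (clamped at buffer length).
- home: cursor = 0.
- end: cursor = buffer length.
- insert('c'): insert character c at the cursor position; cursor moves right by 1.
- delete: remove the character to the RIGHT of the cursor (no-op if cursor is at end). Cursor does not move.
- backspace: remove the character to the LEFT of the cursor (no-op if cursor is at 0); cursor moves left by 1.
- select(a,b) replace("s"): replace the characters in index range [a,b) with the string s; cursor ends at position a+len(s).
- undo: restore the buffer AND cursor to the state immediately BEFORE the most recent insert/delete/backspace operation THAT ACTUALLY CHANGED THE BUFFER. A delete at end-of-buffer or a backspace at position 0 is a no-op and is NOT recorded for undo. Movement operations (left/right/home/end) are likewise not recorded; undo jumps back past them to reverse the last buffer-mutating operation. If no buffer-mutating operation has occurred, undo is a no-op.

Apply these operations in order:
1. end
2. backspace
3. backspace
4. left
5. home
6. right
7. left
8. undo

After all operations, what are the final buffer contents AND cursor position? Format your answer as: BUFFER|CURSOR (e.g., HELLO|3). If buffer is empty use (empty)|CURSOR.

After op 1 (end): buf='GFTMB' cursor=5
After op 2 (backspace): buf='GFTM' cursor=4
After op 3 (backspace): buf='GFT' cursor=3
After op 4 (left): buf='GFT' cursor=2
After op 5 (home): buf='GFT' cursor=0
After op 6 (right): buf='GFT' cursor=1
After op 7 (left): buf='GFT' cursor=0
After op 8 (undo): buf='GFTM' cursor=4

Answer: GFTM|4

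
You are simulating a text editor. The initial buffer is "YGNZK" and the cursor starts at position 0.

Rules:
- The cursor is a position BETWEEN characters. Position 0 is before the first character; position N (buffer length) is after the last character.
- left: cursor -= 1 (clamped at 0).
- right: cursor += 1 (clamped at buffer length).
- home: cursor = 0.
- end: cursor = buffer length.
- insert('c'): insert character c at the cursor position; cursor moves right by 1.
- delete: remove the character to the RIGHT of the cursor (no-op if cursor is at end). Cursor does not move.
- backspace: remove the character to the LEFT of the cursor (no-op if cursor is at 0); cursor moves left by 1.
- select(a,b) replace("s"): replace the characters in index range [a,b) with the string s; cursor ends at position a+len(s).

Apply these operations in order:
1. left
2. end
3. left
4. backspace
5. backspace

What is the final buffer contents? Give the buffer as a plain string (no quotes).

After op 1 (left): buf='YGNZK' cursor=0
After op 2 (end): buf='YGNZK' cursor=5
After op 3 (left): buf='YGNZK' cursor=4
After op 4 (backspace): buf='YGNK' cursor=3
After op 5 (backspace): buf='YGK' cursor=2

Answer: YGK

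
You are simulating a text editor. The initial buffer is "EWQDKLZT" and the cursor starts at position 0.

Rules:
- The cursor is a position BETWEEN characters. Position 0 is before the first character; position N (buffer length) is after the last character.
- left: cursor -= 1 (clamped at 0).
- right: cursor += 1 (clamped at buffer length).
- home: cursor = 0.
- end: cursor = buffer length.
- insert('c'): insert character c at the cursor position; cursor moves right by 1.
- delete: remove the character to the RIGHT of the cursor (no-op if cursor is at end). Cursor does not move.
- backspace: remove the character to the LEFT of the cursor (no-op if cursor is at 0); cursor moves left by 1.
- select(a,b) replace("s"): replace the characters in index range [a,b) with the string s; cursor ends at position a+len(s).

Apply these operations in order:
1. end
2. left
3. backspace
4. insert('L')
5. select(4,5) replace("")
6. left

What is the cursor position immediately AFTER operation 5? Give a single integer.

Answer: 4

Derivation:
After op 1 (end): buf='EWQDKLZT' cursor=8
After op 2 (left): buf='EWQDKLZT' cursor=7
After op 3 (backspace): buf='EWQDKLT' cursor=6
After op 4 (insert('L')): buf='EWQDKLLT' cursor=7
After op 5 (select(4,5) replace("")): buf='EWQDLLT' cursor=4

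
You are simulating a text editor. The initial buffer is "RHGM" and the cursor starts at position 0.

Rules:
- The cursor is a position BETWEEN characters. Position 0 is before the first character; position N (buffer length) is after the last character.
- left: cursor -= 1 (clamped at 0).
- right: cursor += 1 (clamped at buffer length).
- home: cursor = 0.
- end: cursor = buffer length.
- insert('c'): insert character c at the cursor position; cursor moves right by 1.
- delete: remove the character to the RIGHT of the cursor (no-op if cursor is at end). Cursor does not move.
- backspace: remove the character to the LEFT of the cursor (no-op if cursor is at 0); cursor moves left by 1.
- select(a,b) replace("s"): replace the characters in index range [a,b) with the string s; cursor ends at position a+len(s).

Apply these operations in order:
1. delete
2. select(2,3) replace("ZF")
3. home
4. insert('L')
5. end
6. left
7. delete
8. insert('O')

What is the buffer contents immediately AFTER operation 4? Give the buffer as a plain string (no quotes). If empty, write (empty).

After op 1 (delete): buf='HGM' cursor=0
After op 2 (select(2,3) replace("ZF")): buf='HGZF' cursor=4
After op 3 (home): buf='HGZF' cursor=0
After op 4 (insert('L')): buf='LHGZF' cursor=1

Answer: LHGZF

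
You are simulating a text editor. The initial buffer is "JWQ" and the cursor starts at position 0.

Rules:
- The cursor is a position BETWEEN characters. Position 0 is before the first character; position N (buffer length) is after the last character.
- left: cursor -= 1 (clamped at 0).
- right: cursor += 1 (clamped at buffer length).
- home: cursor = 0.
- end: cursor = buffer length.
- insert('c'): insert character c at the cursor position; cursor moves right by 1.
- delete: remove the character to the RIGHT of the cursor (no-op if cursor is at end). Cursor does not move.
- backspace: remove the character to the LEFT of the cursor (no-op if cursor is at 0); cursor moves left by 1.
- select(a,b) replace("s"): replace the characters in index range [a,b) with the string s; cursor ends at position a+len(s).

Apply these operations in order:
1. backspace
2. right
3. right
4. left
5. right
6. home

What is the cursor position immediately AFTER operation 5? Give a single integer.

After op 1 (backspace): buf='JWQ' cursor=0
After op 2 (right): buf='JWQ' cursor=1
After op 3 (right): buf='JWQ' cursor=2
After op 4 (left): buf='JWQ' cursor=1
After op 5 (right): buf='JWQ' cursor=2

Answer: 2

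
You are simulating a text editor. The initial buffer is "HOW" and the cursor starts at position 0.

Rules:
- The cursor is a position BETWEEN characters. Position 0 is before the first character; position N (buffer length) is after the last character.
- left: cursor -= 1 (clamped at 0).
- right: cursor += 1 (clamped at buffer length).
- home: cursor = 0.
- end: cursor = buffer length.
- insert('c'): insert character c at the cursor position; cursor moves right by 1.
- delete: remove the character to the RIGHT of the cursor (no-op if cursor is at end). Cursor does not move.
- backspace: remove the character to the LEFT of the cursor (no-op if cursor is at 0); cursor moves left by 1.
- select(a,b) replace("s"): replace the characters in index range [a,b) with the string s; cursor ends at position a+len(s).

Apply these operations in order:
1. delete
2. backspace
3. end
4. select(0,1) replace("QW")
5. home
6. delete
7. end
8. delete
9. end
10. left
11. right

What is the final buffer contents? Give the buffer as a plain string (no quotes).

Answer: WW

Derivation:
After op 1 (delete): buf='OW' cursor=0
After op 2 (backspace): buf='OW' cursor=0
After op 3 (end): buf='OW' cursor=2
After op 4 (select(0,1) replace("QW")): buf='QWW' cursor=2
After op 5 (home): buf='QWW' cursor=0
After op 6 (delete): buf='WW' cursor=0
After op 7 (end): buf='WW' cursor=2
After op 8 (delete): buf='WW' cursor=2
After op 9 (end): buf='WW' cursor=2
After op 10 (left): buf='WW' cursor=1
After op 11 (right): buf='WW' cursor=2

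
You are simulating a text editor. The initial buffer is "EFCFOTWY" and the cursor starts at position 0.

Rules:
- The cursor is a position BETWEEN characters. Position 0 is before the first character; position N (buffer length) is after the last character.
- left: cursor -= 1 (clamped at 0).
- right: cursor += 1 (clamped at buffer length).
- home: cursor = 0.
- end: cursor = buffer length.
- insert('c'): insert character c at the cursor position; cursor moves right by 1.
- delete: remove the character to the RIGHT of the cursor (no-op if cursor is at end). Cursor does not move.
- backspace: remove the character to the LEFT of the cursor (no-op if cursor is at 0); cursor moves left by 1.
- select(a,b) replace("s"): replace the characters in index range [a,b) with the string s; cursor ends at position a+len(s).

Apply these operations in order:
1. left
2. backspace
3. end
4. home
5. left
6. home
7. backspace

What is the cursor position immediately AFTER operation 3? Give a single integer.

Answer: 8

Derivation:
After op 1 (left): buf='EFCFOTWY' cursor=0
After op 2 (backspace): buf='EFCFOTWY' cursor=0
After op 3 (end): buf='EFCFOTWY' cursor=8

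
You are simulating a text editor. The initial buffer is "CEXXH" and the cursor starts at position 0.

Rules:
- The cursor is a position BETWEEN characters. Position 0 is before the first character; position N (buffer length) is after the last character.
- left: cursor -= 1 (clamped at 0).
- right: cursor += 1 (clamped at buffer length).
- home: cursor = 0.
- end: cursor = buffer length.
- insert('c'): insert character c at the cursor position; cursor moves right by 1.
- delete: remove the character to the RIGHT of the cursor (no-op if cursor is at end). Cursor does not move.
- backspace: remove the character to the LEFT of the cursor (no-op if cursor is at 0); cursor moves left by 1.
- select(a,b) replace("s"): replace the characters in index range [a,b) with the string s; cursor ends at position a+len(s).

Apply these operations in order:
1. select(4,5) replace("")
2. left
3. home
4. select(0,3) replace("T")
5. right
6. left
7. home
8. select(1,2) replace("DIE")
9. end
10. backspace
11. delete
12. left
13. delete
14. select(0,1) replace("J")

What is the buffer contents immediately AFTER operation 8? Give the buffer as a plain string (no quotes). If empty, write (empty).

Answer: TDIE

Derivation:
After op 1 (select(4,5) replace("")): buf='CEXX' cursor=4
After op 2 (left): buf='CEXX' cursor=3
After op 3 (home): buf='CEXX' cursor=0
After op 4 (select(0,3) replace("T")): buf='TX' cursor=1
After op 5 (right): buf='TX' cursor=2
After op 6 (left): buf='TX' cursor=1
After op 7 (home): buf='TX' cursor=0
After op 8 (select(1,2) replace("DIE")): buf='TDIE' cursor=4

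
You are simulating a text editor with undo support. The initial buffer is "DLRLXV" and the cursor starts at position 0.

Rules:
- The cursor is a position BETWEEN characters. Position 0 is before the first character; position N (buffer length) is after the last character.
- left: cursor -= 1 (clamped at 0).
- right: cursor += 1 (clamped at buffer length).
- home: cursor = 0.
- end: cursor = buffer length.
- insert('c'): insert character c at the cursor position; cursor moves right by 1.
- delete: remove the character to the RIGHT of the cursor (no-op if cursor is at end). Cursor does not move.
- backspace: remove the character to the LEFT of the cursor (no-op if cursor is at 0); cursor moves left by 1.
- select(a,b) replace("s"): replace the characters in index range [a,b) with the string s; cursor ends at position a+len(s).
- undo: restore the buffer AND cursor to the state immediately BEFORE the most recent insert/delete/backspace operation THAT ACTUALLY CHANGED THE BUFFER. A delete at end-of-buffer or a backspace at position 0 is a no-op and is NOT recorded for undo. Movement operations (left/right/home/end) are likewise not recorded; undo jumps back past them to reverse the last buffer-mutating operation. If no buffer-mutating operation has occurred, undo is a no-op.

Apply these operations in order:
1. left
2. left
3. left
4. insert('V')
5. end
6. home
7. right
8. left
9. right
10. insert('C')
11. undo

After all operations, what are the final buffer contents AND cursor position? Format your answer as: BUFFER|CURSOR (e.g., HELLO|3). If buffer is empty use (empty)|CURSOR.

After op 1 (left): buf='DLRLXV' cursor=0
After op 2 (left): buf='DLRLXV' cursor=0
After op 3 (left): buf='DLRLXV' cursor=0
After op 4 (insert('V')): buf='VDLRLXV' cursor=1
After op 5 (end): buf='VDLRLXV' cursor=7
After op 6 (home): buf='VDLRLXV' cursor=0
After op 7 (right): buf='VDLRLXV' cursor=1
After op 8 (left): buf='VDLRLXV' cursor=0
After op 9 (right): buf='VDLRLXV' cursor=1
After op 10 (insert('C')): buf='VCDLRLXV' cursor=2
After op 11 (undo): buf='VDLRLXV' cursor=1

Answer: VDLRLXV|1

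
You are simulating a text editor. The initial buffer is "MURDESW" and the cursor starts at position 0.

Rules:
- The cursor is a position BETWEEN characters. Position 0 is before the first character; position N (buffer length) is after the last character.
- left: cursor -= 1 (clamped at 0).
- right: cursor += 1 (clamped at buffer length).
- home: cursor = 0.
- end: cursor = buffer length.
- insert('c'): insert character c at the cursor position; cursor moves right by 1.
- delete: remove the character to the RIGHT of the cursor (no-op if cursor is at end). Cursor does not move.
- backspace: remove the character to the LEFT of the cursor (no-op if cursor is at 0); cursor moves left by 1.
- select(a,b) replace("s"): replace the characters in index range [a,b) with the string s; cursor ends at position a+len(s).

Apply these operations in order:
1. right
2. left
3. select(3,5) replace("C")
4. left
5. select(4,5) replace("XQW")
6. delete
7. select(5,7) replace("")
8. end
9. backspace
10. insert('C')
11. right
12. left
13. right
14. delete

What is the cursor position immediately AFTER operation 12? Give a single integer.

Answer: 4

Derivation:
After op 1 (right): buf='MURDESW' cursor=1
After op 2 (left): buf='MURDESW' cursor=0
After op 3 (select(3,5) replace("C")): buf='MURCSW' cursor=4
After op 4 (left): buf='MURCSW' cursor=3
After op 5 (select(4,5) replace("XQW")): buf='MURCXQWW' cursor=7
After op 6 (delete): buf='MURCXQW' cursor=7
After op 7 (select(5,7) replace("")): buf='MURCX' cursor=5
After op 8 (end): buf='MURCX' cursor=5
After op 9 (backspace): buf='MURC' cursor=4
After op 10 (insert('C')): buf='MURCC' cursor=5
After op 11 (right): buf='MURCC' cursor=5
After op 12 (left): buf='MURCC' cursor=4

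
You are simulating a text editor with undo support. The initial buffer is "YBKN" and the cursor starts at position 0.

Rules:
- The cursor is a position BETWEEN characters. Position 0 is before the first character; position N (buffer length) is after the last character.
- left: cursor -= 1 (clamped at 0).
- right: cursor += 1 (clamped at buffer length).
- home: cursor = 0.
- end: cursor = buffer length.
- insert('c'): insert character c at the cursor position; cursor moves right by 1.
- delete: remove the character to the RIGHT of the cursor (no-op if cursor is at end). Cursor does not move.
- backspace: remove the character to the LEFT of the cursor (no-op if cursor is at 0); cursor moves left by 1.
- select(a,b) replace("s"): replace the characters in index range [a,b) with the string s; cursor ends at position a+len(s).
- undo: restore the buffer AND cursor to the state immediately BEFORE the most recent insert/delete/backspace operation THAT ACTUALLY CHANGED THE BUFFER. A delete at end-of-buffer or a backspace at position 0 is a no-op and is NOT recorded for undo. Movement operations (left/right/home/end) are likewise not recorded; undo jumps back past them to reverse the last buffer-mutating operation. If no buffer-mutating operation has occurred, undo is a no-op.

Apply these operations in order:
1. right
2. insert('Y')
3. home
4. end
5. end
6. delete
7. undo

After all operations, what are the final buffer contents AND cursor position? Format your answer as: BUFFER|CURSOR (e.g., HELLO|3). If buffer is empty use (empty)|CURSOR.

After op 1 (right): buf='YBKN' cursor=1
After op 2 (insert('Y')): buf='YYBKN' cursor=2
After op 3 (home): buf='YYBKN' cursor=0
After op 4 (end): buf='YYBKN' cursor=5
After op 5 (end): buf='YYBKN' cursor=5
After op 6 (delete): buf='YYBKN' cursor=5
After op 7 (undo): buf='YBKN' cursor=1

Answer: YBKN|1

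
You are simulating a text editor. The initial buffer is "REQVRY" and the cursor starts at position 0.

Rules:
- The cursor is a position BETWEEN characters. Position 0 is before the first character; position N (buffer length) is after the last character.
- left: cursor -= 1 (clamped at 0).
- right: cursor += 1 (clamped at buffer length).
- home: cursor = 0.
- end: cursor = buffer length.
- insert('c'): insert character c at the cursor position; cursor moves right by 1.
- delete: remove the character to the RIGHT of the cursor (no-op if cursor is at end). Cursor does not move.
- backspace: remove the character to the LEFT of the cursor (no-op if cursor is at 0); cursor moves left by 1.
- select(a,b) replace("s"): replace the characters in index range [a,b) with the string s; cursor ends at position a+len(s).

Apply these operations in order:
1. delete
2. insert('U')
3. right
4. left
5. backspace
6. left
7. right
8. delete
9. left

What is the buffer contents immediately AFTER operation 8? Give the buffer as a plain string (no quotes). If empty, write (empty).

Answer: EVRY

Derivation:
After op 1 (delete): buf='EQVRY' cursor=0
After op 2 (insert('U')): buf='UEQVRY' cursor=1
After op 3 (right): buf='UEQVRY' cursor=2
After op 4 (left): buf='UEQVRY' cursor=1
After op 5 (backspace): buf='EQVRY' cursor=0
After op 6 (left): buf='EQVRY' cursor=0
After op 7 (right): buf='EQVRY' cursor=1
After op 8 (delete): buf='EVRY' cursor=1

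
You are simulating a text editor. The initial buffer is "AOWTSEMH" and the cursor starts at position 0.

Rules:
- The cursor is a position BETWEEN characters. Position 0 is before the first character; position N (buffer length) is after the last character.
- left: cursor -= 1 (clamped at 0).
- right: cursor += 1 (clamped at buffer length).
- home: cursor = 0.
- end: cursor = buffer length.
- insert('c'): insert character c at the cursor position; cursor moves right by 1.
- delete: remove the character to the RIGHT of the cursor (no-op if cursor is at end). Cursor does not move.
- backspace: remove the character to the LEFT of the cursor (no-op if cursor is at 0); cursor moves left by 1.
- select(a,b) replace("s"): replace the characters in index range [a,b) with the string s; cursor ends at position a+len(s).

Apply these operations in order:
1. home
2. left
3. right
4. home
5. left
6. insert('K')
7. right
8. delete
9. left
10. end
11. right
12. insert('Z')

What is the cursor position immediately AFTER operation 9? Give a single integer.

Answer: 1

Derivation:
After op 1 (home): buf='AOWTSEMH' cursor=0
After op 2 (left): buf='AOWTSEMH' cursor=0
After op 3 (right): buf='AOWTSEMH' cursor=1
After op 4 (home): buf='AOWTSEMH' cursor=0
After op 5 (left): buf='AOWTSEMH' cursor=0
After op 6 (insert('K')): buf='KAOWTSEMH' cursor=1
After op 7 (right): buf='KAOWTSEMH' cursor=2
After op 8 (delete): buf='KAWTSEMH' cursor=2
After op 9 (left): buf='KAWTSEMH' cursor=1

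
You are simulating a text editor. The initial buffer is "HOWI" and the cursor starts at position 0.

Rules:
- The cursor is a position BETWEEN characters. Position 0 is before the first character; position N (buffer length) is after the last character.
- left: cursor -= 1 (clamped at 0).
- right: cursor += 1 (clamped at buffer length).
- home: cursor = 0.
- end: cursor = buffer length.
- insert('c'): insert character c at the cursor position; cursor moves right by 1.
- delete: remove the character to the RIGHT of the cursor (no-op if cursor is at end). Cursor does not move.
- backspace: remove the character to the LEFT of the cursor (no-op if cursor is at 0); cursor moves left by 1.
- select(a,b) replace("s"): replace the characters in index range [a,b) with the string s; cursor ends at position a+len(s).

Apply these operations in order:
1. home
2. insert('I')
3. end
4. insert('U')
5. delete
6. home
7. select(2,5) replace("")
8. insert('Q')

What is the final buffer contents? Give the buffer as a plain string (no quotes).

After op 1 (home): buf='HOWI' cursor=0
After op 2 (insert('I')): buf='IHOWI' cursor=1
After op 3 (end): buf='IHOWI' cursor=5
After op 4 (insert('U')): buf='IHOWIU' cursor=6
After op 5 (delete): buf='IHOWIU' cursor=6
After op 6 (home): buf='IHOWIU' cursor=0
After op 7 (select(2,5) replace("")): buf='IHU' cursor=2
After op 8 (insert('Q')): buf='IHQU' cursor=3

Answer: IHQU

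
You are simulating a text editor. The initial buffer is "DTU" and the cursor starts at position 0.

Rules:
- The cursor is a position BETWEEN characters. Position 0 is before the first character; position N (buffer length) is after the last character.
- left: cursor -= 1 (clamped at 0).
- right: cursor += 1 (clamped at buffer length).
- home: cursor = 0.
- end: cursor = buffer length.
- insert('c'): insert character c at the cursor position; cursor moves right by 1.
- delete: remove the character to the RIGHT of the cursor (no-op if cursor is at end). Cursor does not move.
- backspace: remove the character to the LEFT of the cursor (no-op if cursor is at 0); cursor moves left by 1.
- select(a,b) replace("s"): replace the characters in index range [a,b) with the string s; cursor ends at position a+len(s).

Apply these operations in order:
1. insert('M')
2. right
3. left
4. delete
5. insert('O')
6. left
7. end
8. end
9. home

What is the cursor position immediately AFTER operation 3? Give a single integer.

Answer: 1

Derivation:
After op 1 (insert('M')): buf='MDTU' cursor=1
After op 2 (right): buf='MDTU' cursor=2
After op 3 (left): buf='MDTU' cursor=1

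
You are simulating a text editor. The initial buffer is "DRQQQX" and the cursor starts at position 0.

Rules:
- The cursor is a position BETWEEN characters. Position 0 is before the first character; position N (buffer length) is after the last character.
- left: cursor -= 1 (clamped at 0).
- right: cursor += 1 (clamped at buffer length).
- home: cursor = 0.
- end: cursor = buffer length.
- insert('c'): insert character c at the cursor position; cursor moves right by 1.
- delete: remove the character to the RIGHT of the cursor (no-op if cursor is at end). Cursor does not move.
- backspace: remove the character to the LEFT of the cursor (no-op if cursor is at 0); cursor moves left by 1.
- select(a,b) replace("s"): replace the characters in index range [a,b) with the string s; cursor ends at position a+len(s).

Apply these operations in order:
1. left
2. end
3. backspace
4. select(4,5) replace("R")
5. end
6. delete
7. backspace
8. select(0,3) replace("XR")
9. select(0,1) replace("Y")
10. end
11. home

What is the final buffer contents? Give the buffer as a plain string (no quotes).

After op 1 (left): buf='DRQQQX' cursor=0
After op 2 (end): buf='DRQQQX' cursor=6
After op 3 (backspace): buf='DRQQQ' cursor=5
After op 4 (select(4,5) replace("R")): buf='DRQQR' cursor=5
After op 5 (end): buf='DRQQR' cursor=5
After op 6 (delete): buf='DRQQR' cursor=5
After op 7 (backspace): buf='DRQQ' cursor=4
After op 8 (select(0,3) replace("XR")): buf='XRQ' cursor=2
After op 9 (select(0,1) replace("Y")): buf='YRQ' cursor=1
After op 10 (end): buf='YRQ' cursor=3
After op 11 (home): buf='YRQ' cursor=0

Answer: YRQ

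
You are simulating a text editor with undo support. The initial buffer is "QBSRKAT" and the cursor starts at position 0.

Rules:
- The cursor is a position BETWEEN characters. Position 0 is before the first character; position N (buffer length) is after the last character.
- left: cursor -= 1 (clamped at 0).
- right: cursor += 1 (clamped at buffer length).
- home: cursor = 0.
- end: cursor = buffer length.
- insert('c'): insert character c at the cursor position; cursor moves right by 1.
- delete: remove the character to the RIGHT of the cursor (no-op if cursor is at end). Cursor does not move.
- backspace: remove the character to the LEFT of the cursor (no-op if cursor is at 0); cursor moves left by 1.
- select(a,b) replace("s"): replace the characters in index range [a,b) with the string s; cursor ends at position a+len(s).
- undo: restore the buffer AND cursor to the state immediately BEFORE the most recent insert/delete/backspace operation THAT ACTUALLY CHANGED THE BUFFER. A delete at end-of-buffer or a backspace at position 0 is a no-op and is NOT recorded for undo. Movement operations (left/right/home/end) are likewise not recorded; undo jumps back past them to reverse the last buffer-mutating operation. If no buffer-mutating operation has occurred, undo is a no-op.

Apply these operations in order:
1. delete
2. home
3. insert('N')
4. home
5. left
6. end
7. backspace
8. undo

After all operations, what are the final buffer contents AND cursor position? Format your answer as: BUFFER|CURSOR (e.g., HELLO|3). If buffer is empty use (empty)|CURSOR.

After op 1 (delete): buf='BSRKAT' cursor=0
After op 2 (home): buf='BSRKAT' cursor=0
After op 3 (insert('N')): buf='NBSRKAT' cursor=1
After op 4 (home): buf='NBSRKAT' cursor=0
After op 5 (left): buf='NBSRKAT' cursor=0
After op 6 (end): buf='NBSRKAT' cursor=7
After op 7 (backspace): buf='NBSRKA' cursor=6
After op 8 (undo): buf='NBSRKAT' cursor=7

Answer: NBSRKAT|7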